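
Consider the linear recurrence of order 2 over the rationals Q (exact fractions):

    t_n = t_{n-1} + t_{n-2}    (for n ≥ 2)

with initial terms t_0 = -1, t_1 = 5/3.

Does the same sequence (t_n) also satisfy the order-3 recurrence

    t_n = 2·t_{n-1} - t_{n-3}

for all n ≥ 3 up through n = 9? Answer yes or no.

yes

Terms t_0..t_9: -1, 5/3, 2/3, 7/3, 3, 16/3, 25/3, 41/3, 22, 107/3
n=3: candidate gives 7/3, actual t_3 = 7/3 ✓
n=4: candidate gives 3, actual t_4 = 3 ✓
n=5: candidate gives 16/3, actual t_5 = 16/3 ✓
n=6: candidate gives 25/3, actual t_6 = 25/3 ✓
n=7: candidate gives 41/3, actual t_7 = 41/3 ✓
n=8: candidate gives 22, actual t_8 = 22 ✓
n=9: candidate gives 107/3, actual t_9 = 107/3 ✓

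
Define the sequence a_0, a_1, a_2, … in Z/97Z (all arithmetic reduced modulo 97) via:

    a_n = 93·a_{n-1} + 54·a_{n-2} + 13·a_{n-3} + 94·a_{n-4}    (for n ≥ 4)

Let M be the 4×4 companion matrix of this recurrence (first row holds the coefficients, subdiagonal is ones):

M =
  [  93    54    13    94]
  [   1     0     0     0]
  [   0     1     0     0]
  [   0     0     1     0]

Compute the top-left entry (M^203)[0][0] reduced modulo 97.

(M^203)[0][0] is the top entry after applying M 203 times to the unit state (1, 0, 0, 0). Equivalently it is h_{206} for the auxiliary sequence (h_n) obeying the same recurrence with h_3 = 1 and h_i = 0 for 0 ≤ i < 3:
h_4 = 93·1 + 54·0 + 13·0 + 94·0 = 93
h_5 = 93·93 + 54·1 + 13·0 + 94·0 = 70
h_6 = 93·70 + 54·93 + 13·1 + 94·0 = 2
h_7 = 93·2 + 54·70 + 13·93 + 94·1 = 31
h_8 = 93·31 + 54·2 + 13·70 + 94·93 = 33
h_9 = 93·33 + 54·31 + 13·2 + 94·70 = 0
Continuing the recurrence:
  h_10 = 45;  h_11 = 59;  h_12 = 58;  h_13 = 47;  h_14 = 84;  h_15 = 63
  h_16 = 65;  h_17 = 19;  h_18 = 24;  h_19 = 34;  h_20 = 48;  h_21 = 56
  h_22 = 22;  h_23 = 63;  h_24 = 65;  h_25 = 59;  h_26 = 50;  h_27 = 53
  h_28 = 53;  h_29 = 19;  h_30 = 27;  h_31 = 90;  h_32 = 22;  h_33 = 22
  h_34 = 55;  h_35 = 14;  h_36 = 30;  h_37 = 24;  h_38 = 86;  h_39 = 39
  h_40 = 54;  h_41 = 26;  h_42 = 54;  h_43 = 27;  h_44 = 74;  h_45 = 40
  h_46 = 48;  h_47 = 36;  h_48 = 30;  h_49 = 0;  h_50 = 4;  h_51 = 72
  h_52 = 32;  h_53 = 29;  h_54 = 14;  h_55 = 61;  h_56 = 17;  h_57 = 23
  h_58 = 25;  h_59 = 16;  h_60 = 79;  h_61 = 28;  h_62 = 19;  h_63 = 87
  h_64 = 29;  h_65 = 89;  h_66 = 53;  h_67 = 54;  h_68 = 30;  h_69 = 17
  h_70 = 58;  h_71 = 41;  h_72 = 92;  h_73 = 27;  h_74 = 78;  h_75 = 85
  h_76 = 67;  h_77 = 17;  h_78 = 56;  h_79 = 49;  h_80 = 35;  h_81 = 79
  h_82 = 6;  h_83 = 88;  h_84 = 21;  h_85 = 47;  h_86 = 35;  h_87 = 79
  h_88 = 85;  h_89 = 69;  h_90 = 95;  h_91 = 43;  h_92 = 71;  h_93 = 59
  h_94 = 89;  h_95 = 35;  h_96 = 79;  h_97 = 32;  h_98 = 58;  h_99 = 90
  h_100 = 41;  h_101 = 19;  h_102 = 30;  h_103 = 5;  h_104 = 75;  h_105 = 12
  h_106 = 0;  h_107 = 56;  h_108 = 95;  h_109 = 86;  h_110 = 82;  h_111 = 48
  h_112 = 25;  h_113 = 2;  h_114 = 71;  h_115 = 5;  h_116 = 79;  h_117 = 95
  h_118 = 52;  h_119 = 17;  h_120 = 52;  h_121 = 34;  h_122 = 21;  h_123 = 49
  h_124 = 60;  h_125 = 55;  h_126 = 5;  h_127 = 91;  h_128 = 53;  h_129 = 43
  h_130 = 75;  h_131 = 13;  h_132 = 33;  h_133 = 58;  h_134 = 39;  h_135 = 68
  h_136 = 64;  h_137 = 63;  h_138 = 91;  h_139 = 77;  h_140 = 92;  h_141 = 31
  h_142 = 43;  h_143 = 42;  h_144 = 50;  h_145 = 12;  h_146 = 62;  h_147 = 51
  h_148 = 46;  h_149 = 42;  h_150 = 77;  h_151 = 77;  h_152 = 87;  h_153 = 29
  h_154 = 17;  h_155 = 70;  h_156 = 75;  h_157 = 25;  h_158 = 56;  h_159 = 48
  h_160 = 22;  h_161 = 53;  h_162 = 74;  h_163 = 89;  h_164 = 92;  h_165 = 3
  h_166 = 71;  h_167 = 31;  h_168 = 78;  h_169 = 45;  h_170 = 51;  h_171 = 43
  h_172 = 23;  h_173 = 42;  h_174 = 25;  h_175 = 10;  h_176 = 41;  h_177 = 90
  h_178 = 66;  h_179 = 55;  h_180 = 26;  h_181 = 59;  h_182 = 36;  h_183 = 14
  h_184 = 55;  h_185 = 51;  h_186 = 27;  h_187 = 21;  h_188 = 29;  h_189 = 52
  h_190 = 95;  h_191 = 26;  h_192 = 86;  h_193 = 5;  h_194 = 21;  h_195 = 62
  h_196 = 14;  h_197 = 58;  h_198 = 6;  h_199 = 0;  h_200 = 66;  h_201 = 28
  h_202 = 39;  h_203 = 80;  h_204 = 12
h_205 = 93·12 + 54·80 + 13·39 + 94·28 = 39
h_206 = 93·39 + 54·12 + 13·80 + 94·39 = 57

57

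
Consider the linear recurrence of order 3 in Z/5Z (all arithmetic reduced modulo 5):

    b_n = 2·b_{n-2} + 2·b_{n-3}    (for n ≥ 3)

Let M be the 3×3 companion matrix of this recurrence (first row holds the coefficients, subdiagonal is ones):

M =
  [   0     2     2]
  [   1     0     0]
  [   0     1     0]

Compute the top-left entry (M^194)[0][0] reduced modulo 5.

(M^194)[0][0] is the top entry after applying M 194 times to the unit state (1, 0, 0). Equivalently it is h_{196} for the auxiliary sequence (h_n) obeying the same recurrence with h_2 = 1 and h_i = 0 for 0 ≤ i < 2:
h_3 = 0·1 + 2·0 + 2·0 = 0
h_4 = 0·0 + 2·1 + 2·0 = 2
h_5 = 0·2 + 2·0 + 2·1 = 2
h_6 = 0·2 + 2·2 + 2·0 = 4
h_7 = 0·4 + 2·2 + 2·2 = 3
h_8 = 0·3 + 2·4 + 2·2 = 2
Continuing the recurrence:
  h_9 = 4;  h_10 = 0;  h_11 = 2;  h_12 = 3;  h_13 = 4;  h_14 = 0
  h_15 = 4;  h_16 = 3;  h_17 = 3;  h_18 = 4;  h_19 = 2;  h_20 = 4
  h_21 = 2;  h_22 = 2;  h_23 = 2;  h_24 = 3;  h_25 = 3;  h_26 = 0
  h_27 = 2;  h_28 = 1;  h_29 = 4;  h_30 = 1;  h_31 = 0;  h_32 = 0
  h_33 = 2;  h_34 = 0;  h_35 = 4;  h_36 = 4;  h_37 = 3;  h_38 = 1
  h_39 = 4;  h_40 = 3;  h_41 = 0;  h_42 = 4;  h_43 = 1;  h_44 = 3
  h_45 = 0;  h_46 = 3;  h_47 = 1;  h_48 = 1;  h_49 = 3;  h_50 = 4
  h_51 = 3;  h_52 = 4;  h_53 = 4;  h_54 = 4;  h_55 = 1;  h_56 = 1
  h_57 = 0;  h_58 = 4;  h_59 = 2;  h_60 = 3;  h_61 = 2;  h_62 = 0
  h_63 = 0;  h_64 = 4;  h_65 = 0;  h_66 = 3;  h_67 = 3;  h_68 = 1
  h_69 = 2;  h_70 = 3;  h_71 = 1;  h_72 = 0;  h_73 = 3;  h_74 = 2
  h_75 = 1;  h_76 = 0;  h_77 = 1;  h_78 = 2;  h_79 = 2;  h_80 = 1
  h_81 = 3;  h_82 = 1;  h_83 = 3;  h_84 = 3;  h_85 = 3;  h_86 = 2
  h_87 = 2;  h_88 = 0;  h_89 = 3;  h_90 = 4;  h_91 = 1;  h_92 = 4
  h_93 = 0;  h_94 = 0;  h_95 = 3;  h_96 = 0;  h_97 = 1;  h_98 = 1
  h_99 = 2;  h_100 = 4;  h_101 = 1;  h_102 = 2;  h_103 = 0;  h_104 = 1
  h_105 = 4;  h_106 = 2;  h_107 = 0;  h_108 = 2;  h_109 = 4;  h_110 = 4
  h_111 = 2;  h_112 = 1;  h_113 = 2;  h_114 = 1;  h_115 = 1;  h_116 = 1
  h_117 = 4;  h_118 = 4;  h_119 = 0;  h_120 = 1;  h_121 = 3;  h_122 = 2
  h_123 = 3;  h_124 = 0;  h_125 = 0;  h_126 = 1;  h_127 = 0;  h_128 = 2
  h_129 = 2;  h_130 = 4;  h_131 = 3;  h_132 = 2;  h_133 = 4;  h_134 = 0
  h_135 = 2;  h_136 = 3;  h_137 = 4;  h_138 = 0;  h_139 = 4;  h_140 = 3
  h_141 = 3;  h_142 = 4;  h_143 = 2;  h_144 = 4;  h_145 = 2;  h_146 = 2
  h_147 = 2;  h_148 = 3;  h_149 = 3;  h_150 = 0;  h_151 = 2;  h_152 = 1
  h_153 = 4;  h_154 = 1;  h_155 = 0;  h_156 = 0;  h_157 = 2;  h_158 = 0
  h_159 = 4;  h_160 = 4;  h_161 = 3;  h_162 = 1;  h_163 = 4;  h_164 = 3
  h_165 = 0;  h_166 = 4;  h_167 = 1;  h_168 = 3;  h_169 = 0;  h_170 = 3
  h_171 = 1;  h_172 = 1;  h_173 = 3;  h_174 = 4;  h_175 = 3;  h_176 = 4
  h_177 = 4;  h_178 = 4;  h_179 = 1;  h_180 = 1;  h_181 = 0;  h_182 = 4
  h_183 = 2;  h_184 = 3;  h_185 = 2;  h_186 = 0;  h_187 = 0;  h_188 = 4
  h_189 = 0;  h_190 = 3;  h_191 = 3;  h_192 = 1;  h_193 = 2;  h_194 = 3
h_195 = 0·3 + 2·2 + 2·1 = 1
h_196 = 0·1 + 2·3 + 2·2 = 0

0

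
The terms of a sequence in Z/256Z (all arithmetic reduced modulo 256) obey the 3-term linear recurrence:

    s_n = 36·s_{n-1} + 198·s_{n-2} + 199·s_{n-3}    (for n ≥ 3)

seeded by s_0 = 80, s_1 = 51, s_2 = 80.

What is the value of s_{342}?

220

s_3 = 36·80 + 198·51 + 199·80 = 226
s_4 = 36·226 + 198·80 + 199·51 = 77
s_5 = 36·77 + 198·226 + 199·80 = 208
s_6 = 36·208 + 198·77 + 199·226 = 124
s_7 = 36·124 + 198·208 + 199·77 = 43
s_8 = 36·43 + 198·124 + 199·208 = 164
Continuing the recurrence:
  s_9 = 182;  s_10 = 221;  s_11 = 84;  s_12 = 56;  s_13 = 163;  s_14 = 136
  s_15 = 186;  s_16 = 13;  s_17 = 104;  s_18 = 68;  s_19 = 27;  s_20 = 60
  s_21 = 46;  s_22 = 221;  s_23 = 76;  s_24 = 96;  s_25 = 19;  s_26 = 0
  s_27 = 82;  s_28 = 77;  s_29 = 64;  s_30 = 76;  s_31 = 11;  s_32 = 20
  s_33 = 102;  s_34 = 93;  s_35 = 132;  s_36 = 200;  s_37 = 131;  s_38 = 184
  s_39 = 170;  s_40 = 13;  s_41 = 88;  s_42 = 148;  s_43 = 251;  s_44 = 44
  s_45 = 94;  s_46 = 93;  s_47 = 252;  s_48 = 112;  s_49 = 243;  s_50 = 176
  s_51 = 194;  s_52 = 77;  s_53 = 176;  s_54 = 28;  s_55 = 235;  s_56 = 132
  s_57 = 22;  s_58 = 221;  s_59 = 180;  s_60 = 88;  s_61 = 99;  s_62 = 232
  s_63 = 154;  s_64 = 13;  s_65 = 72;  s_66 = 228;  s_67 = 219;  s_68 = 28
  s_69 = 142;  s_70 = 221;  s_71 = 172;  s_72 = 128;  s_73 = 211;  s_74 = 96
  s_75 = 50;  s_76 = 77;  s_77 = 32;  s_78 = 236;  s_79 = 203;  s_80 = 244
  s_81 = 198;  s_82 = 93;  s_83 = 228;  s_84 = 232;  s_85 = 67;  s_86 = 24
  s_87 = 138;  s_88 = 13;  s_89 = 56;  s_90 = 52;  s_91 = 187;  s_92 = 12
  s_93 = 190;  s_94 = 93;  s_95 = 92;  s_96 = 144;  s_97 = 179;  s_98 = 16
  s_99 = 162;  s_100 = 77;  s_101 = 144;  s_102 = 188;  s_103 = 171;  s_104 = 100
  s_105 = 118;  s_106 = 221;  s_107 = 20;  s_108 = 120;  s_109 = 35;  s_110 = 72
  s_111 = 122;  s_112 = 13;  s_113 = 40;  s_114 = 132;  s_115 = 155;  s_116 = 252
  s_117 = 238;  s_118 = 221;  s_119 = 12;  s_120 = 160;  s_121 = 147;  s_122 = 192
  s_123 = 18;  s_124 = 77;  s_125 = 0;  s_126 = 140;  s_127 = 139;  s_128 = 212
  s_129 = 38;  s_130 = 93;  s_131 = 68;  s_132 = 8;  s_133 = 3;  s_134 = 120
  s_135 = 106;  s_136 = 13;  s_137 = 24;  s_138 = 212;  s_139 = 123;  s_140 = 236
  s_141 = 30;  s_142 = 93;  s_143 = 188;  s_144 = 176;  s_145 = 115;  s_146 = 112
  s_147 = 130;  s_148 = 77;  s_149 = 112;  s_150 = 92;  s_151 = 107;  s_152 = 68
  s_153 = 214;  s_154 = 221;  s_155 = 116;  s_156 = 152;  s_157 = 227;  s_158 = 168
  s_159 = 90;  s_160 = 13;  s_161 = 8;  s_162 = 36;  s_163 = 91;  s_164 = 220
  s_165 = 78;  s_166 = 221;  s_167 = 108;  s_168 = 192;  s_169 = 83;  s_170 = 32
  s_171 = 242;  s_172 = 77;  s_173 = 224;  s_174 = 44;  s_175 = 75;  s_176 = 180
  s_177 = 134;  s_178 = 93;  s_179 = 164;  s_180 = 40;  s_181 = 195;  s_182 = 216
  s_183 = 74;  s_184 = 13;  s_185 = 248;  s_186 = 116;  s_187 = 59;  s_188 = 204
  s_189 = 126;  s_190 = 93;  s_191 = 28;  s_192 = 208;  s_193 = 51;  s_194 = 208
  s_195 = 98;  s_196 = 77;  s_197 = 80;  s_198 = 252;  s_199 = 43;  s_200 = 36
  s_201 = 54;  s_202 = 221;  s_203 = 212;  s_204 = 184;  s_205 = 163;  s_206 = 8
  s_207 = 58;  s_208 = 13;  s_209 = 232;  s_210 = 196;  s_211 = 27;  s_212 = 188
  s_213 = 174;  s_214 = 221;  s_215 = 204;  s_216 = 224;  s_217 = 19;  s_218 = 128
  s_219 = 210;  s_220 = 77;  s_221 = 192;  s_222 = 204;  s_223 = 11;  s_224 = 148
  s_225 = 230;  s_226 = 93;  s_227 = 4;  s_228 = 72;  s_229 = 131;  s_230 = 56
  s_231 = 42;  s_232 = 13;  s_233 = 216;  s_234 = 20;  s_235 = 251;  s_236 = 172
  s_237 = 222;  s_238 = 93;  s_239 = 124;  s_240 = 240;  s_241 = 243;  s_242 = 48
  s_243 = 66;  s_244 = 77;  s_245 = 48;  s_246 = 156;  s_247 = 235;  s_248 = 4
  s_249 = 150;  s_250 = 221;  s_251 = 52;  s_252 = 216;  s_253 = 99;  s_254 = 104
  s_255 = 26;  s_256 = 13;  s_257 = 200;  s_258 = 100;  s_259 = 219;  s_260 = 156
  s_261 = 14;  s_262 = 221;  s_263 = 44;  s_264 = 0;  s_265 = 211;  s_266 = 224
  s_267 = 178;  s_268 = 77;  s_269 = 160;  s_270 = 108;  s_271 = 203;  s_272 = 116
  s_273 = 70;  s_274 = 93;  s_275 = 100;  s_276 = 104;  s_277 = 67;  s_278 = 152
  s_279 = 10;  s_280 = 13;  s_281 = 184;  s_282 = 180;  s_283 = 187;  s_284 = 140
  s_285 = 62;  s_286 = 93;  s_287 = 220;  s_288 = 16;  s_289 = 179;  s_290 = 144
  s_291 = 34;  s_292 = 77;  s_293 = 16;  s_294 = 60;  s_295 = 171;  s_296 = 228
  s_297 = 246;  s_298 = 221;  s_299 = 148;  s_300 = 248;  s_301 = 35;  s_302 = 200
  s_303 = 250;  s_304 = 13;  s_305 = 168;  s_306 = 4;  s_307 = 155;  s_308 = 124
  s_309 = 110;  s_310 = 221;  s_311 = 140;  s_312 = 32;  s_313 = 147;  s_314 = 64
  s_315 = 146;  s_316 = 77;  s_317 = 128;  s_318 = 12;  s_319 = 139;  s_320 = 84
  s_321 = 166;  s_322 = 93;  s_323 = 196;  s_324 = 136;  s_325 = 3;  s_326 = 248
  s_327 = 234;  s_328 = 13;  s_329 = 152;  s_330 = 84;  s_331 = 123;  s_332 = 108
  s_333 = 158;  s_334 = 93;  s_335 = 60;  s_336 = 48;  s_337 = 115;  s_338 = 240
  s_339 = 2;  s_340 = 77
s_341 = 36·77 + 198·2 + 199·240 = 240
s_342 = 36·240 + 198·77 + 199·2 = 220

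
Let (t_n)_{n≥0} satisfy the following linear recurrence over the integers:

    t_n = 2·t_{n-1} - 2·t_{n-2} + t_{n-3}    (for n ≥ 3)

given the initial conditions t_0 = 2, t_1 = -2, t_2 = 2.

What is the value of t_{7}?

-2

t_3 = 2·2 + -2·-2 + 1·2 = 10
t_4 = 2·10 + -2·2 + 1·-2 = 14
t_5 = 2·14 + -2·10 + 1·2 = 10
t_6 = 2·10 + -2·14 + 1·10 = 2
t_7 = 2·2 + -2·10 + 1·14 = -2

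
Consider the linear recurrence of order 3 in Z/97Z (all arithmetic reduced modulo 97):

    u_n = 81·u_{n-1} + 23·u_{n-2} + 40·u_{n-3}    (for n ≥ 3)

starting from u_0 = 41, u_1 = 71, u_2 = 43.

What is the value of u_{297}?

u_3 = 81·43 + 23·71 + 40·41 = 63
u_4 = 81·63 + 23·43 + 40·71 = 8
u_5 = 81·8 + 23·63 + 40·43 = 34
u_6 = 81·34 + 23·8 + 40·63 = 26
u_7 = 81·26 + 23·34 + 40·8 = 7
u_8 = 81·7 + 23·26 + 40·34 = 3
Continuing the recurrence:
  u_9 = 86;  u_10 = 40;  u_11 = 3;  u_12 = 44;  u_13 = 92;  u_14 = 48
  u_15 = 4;  u_16 = 64;  u_17 = 18;  u_18 = 83;  u_19 = 94;  u_20 = 58
  u_21 = 92;  u_22 = 33;  u_23 = 28;  u_24 = 14;  u_25 = 91;  u_26 = 83
  u_27 = 64;  u_28 = 63;  u_29 = 1;  u_30 = 16;  u_31 = 56;  u_32 = 94
  u_33 = 36;  u_34 = 43;  u_35 = 20;  u_36 = 72;  u_37 = 58;  u_38 = 73
  u_39 = 39;  u_40 = 77;  u_41 = 63;  u_42 = 92;  u_43 = 50;  u_44 = 53
  u_45 = 5;  u_46 = 35;  u_47 = 26;  u_48 = 7;  u_49 = 43;  u_50 = 28
  u_51 = 45;  u_52 = 92;  u_53 = 4;  u_54 = 69;  u_55 = 49;  u_56 = 90
  u_57 = 22;  u_58 = 89;  u_59 = 63;  u_60 = 76;  u_61 = 10;  u_62 = 34
  u_63 = 10;  u_64 = 52;  u_65 = 79;  u_66 = 41;  u_67 = 40;  u_68 = 68
  u_69 = 17;  u_70 = 79;  u_71 = 4;  u_72 = 8;  u_73 = 20;  u_74 = 24
  u_75 = 8;  u_76 = 60;  u_77 = 87;  u_78 = 17;  u_79 = 55;  u_80 = 81
  u_81 = 67;  u_82 = 81;  u_83 = 90;  u_84 = 96;  u_85 = 88;  u_86 = 35
  u_87 = 66;  u_88 = 68;  u_89 = 84;  u_90 = 47;  u_91 = 20;  u_92 = 47
  u_93 = 36;  u_94 = 44;  u_95 = 64;  u_96 = 70;  u_97 = 75;  u_98 = 60
  u_99 = 73;  u_100 = 11;  u_101 = 23;  u_102 = 89;  u_103 = 30;  u_104 = 62
  u_105 = 57;  u_106 = 65;  u_107 = 35;  u_108 = 14;  u_109 = 77;  u_110 = 5
  u_111 = 20;  u_112 = 62;  u_113 = 56;  u_114 = 69;  u_115 = 45;  u_116 = 3
  u_117 = 61;  u_118 = 20;  u_119 = 39;  u_120 = 45;  u_121 = 7;  u_122 = 58
  u_123 = 63;  u_124 = 24;  u_125 = 87;  u_126 = 31;  u_127 = 40;  u_128 = 61
  u_129 = 20;  u_130 = 64;  u_131 = 33;  u_132 = 95;  u_133 = 53;  u_134 = 38
  u_135 = 46;  u_136 = 27;  u_137 = 12;  u_138 = 38;  u_139 = 69;  u_140 = 56
  u_141 = 77;  u_142 = 3;  u_143 = 83;  u_144 = 75;  u_145 = 53;  u_146 = 26
  u_147 = 20;  u_148 = 70;  u_149 = 89;  u_150 = 16;  u_151 = 32;  u_152 = 21
  u_153 = 70;  u_154 = 61;  u_155 = 19;  u_156 = 19;  u_157 = 51;  u_158 = 90
  u_159 = 8;  u_160 = 5;  u_161 = 18;  u_162 = 50;  u_163 = 8;  u_164 = 93
  u_165 = 17;  u_166 = 53;  u_167 = 62;  u_168 = 34;  u_169 = 92;  u_170 = 44
  u_171 = 56;  u_172 = 13;  u_173 = 27;  u_174 = 70;  u_175 = 21;  u_176 = 26
  u_177 = 54;  u_178 = 89;  u_179 = 82;  u_180 = 82;  u_181 = 60;  u_182 = 35
  u_183 = 26;  u_184 = 73;  u_185 = 54;  u_186 = 12;  u_187 = 90;  u_188 = 26
  u_189 = 0;  u_190 = 27;  u_191 = 26;  u_192 = 11;  u_193 = 47;  u_194 = 56
  u_195 = 43;  u_196 = 55;  u_197 = 21;  u_198 = 30;  u_199 = 69;  u_200 = 38
  u_201 = 45;  u_202 = 4;  u_203 = 66;  u_204 = 60;  u_205 = 39;  u_206 = 1
  u_207 = 80;  u_208 = 12;  u_209 = 39;  u_210 = 39;  u_211 = 74;  u_212 = 12
  u_213 = 63;  u_214 = 94;  u_215 = 37;  u_216 = 16;  u_217 = 87;  u_218 = 68
  u_219 = 1;  u_220 = 81;  u_221 = 89;  u_222 = 91;  u_223 = 48;  u_224 = 35
  u_225 = 13;  u_226 = 92;  u_227 = 33;  u_228 = 71;  u_229 = 5;  u_230 = 60
  u_231 = 55;  u_232 = 21;  u_233 = 31;  u_234 = 53;  u_235 = 26;  u_236 = 6
  u_237 = 3;  u_238 = 63;  u_239 = 77;  u_240 = 46;  u_241 = 63;  u_242 = 26
  u_243 = 60;  u_244 = 24;  u_245 = 96;  u_246 = 58;  u_247 = 9;  u_248 = 83
  u_249 = 35;  u_250 = 60;  u_251 = 61;  u_252 = 58;  u_253 = 62;  u_254 = 66
  u_255 = 71;  u_256 = 49;  u_257 = 94;  u_258 = 38;  u_259 = 22;  u_260 = 14
  u_261 = 56;  u_262 = 15;  u_263 = 56;  u_264 = 40;  u_265 = 84;  u_266 = 70
  u_267 = 84;  u_268 = 37;  u_269 = 66;  u_270 = 51;  u_271 = 48;  u_272 = 38
  u_273 = 14;  u_274 = 48;  u_275 = 7;  u_276 = 0;  u_277 = 44;  u_278 = 61
  u_279 = 36;  u_280 = 65;  u_281 = 94;  u_282 = 73;  u_283 = 5;  u_284 = 24
  u_285 = 32;  u_286 = 46;  u_287 = 87;  u_288 = 73;  u_289 = 54;  u_290 = 27
  u_291 = 44;  u_292 = 40;  u_293 = 94;  u_294 = 12;  u_295 = 78
u_296 = 81·78 + 23·12 + 40·94 = 72
u_297 = 81·72 + 23·78 + 40·12 = 55

55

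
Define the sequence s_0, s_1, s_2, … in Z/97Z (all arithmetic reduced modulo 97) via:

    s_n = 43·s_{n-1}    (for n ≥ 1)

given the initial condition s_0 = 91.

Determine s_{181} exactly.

64

s_1 = 43·91 = 33
s_2 = 43·33 = 61
s_3 = 43·61 = 4
s_4 = 43·4 = 75
s_5 = 43·75 = 24
s_6 = 43·24 = 62
s_7 = 43·62 = 47
s_8 = 43·47 = 81
s_9 = 43·81 = 88
s_10 = 43·88 = 1
s_11 = 43·1 = 43
s_12 = 43·43 = 6
s_13 = 43·6 = 64
s_14 = 43·64 = 36
s_15 = 43·36 = 93
s_16 = 43·93 = 22
s_17 = 43·22 = 73
s_18 = 43·73 = 35
s_19 = 43·35 = 50
s_20 = 43·50 = 16
s_21 = 43·16 = 9
s_22 = 43·9 = 96
s_23 = 43·96 = 54
s_24 = 43·54 = 91
(s_24) = (91) = (s_0), so the sequence has period 24.
181 ≡ 13 (mod 24), hence s_181 = s_13 = 64.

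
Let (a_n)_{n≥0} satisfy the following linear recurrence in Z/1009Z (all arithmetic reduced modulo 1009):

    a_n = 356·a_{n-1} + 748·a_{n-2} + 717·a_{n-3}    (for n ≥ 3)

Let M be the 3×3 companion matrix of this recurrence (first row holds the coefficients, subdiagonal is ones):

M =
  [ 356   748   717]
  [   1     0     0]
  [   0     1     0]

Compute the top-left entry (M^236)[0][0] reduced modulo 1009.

475

(M^236)[0][0] is the top entry after applying M 236 times to the unit state (1, 0, 0). Equivalently it is h_{238} for the auxiliary sequence (h_n) obeying the same recurrence with h_2 = 1 and h_i = 0 for 0 ≤ i < 2:
h_3 = 356·1 + 748·0 + 717·0 = 356
h_4 = 356·356 + 748·1 + 717·0 = 350
h_5 = 356·350 + 748·356 + 717·1 = 113
h_6 = 356·113 + 748·350 + 717·356 = 312
h_7 = 356·312 + 748·113 + 717·350 = 568
h_8 = 356·568 + 748·312 + 717·113 = 1006
Continuing the recurrence:
  h_9 = 731;  h_10 = 317;  h_11 = 630;  h_12 = 739;  h_13 = 36;  h_14 = 226
  h_15 = 568;  h_16 = 531;  h_17 = 21;  h_18 = 684;  h_19 = 233;  h_20 = 201
  h_21 = 707;  h_22 = 25;  h_23 = 778;  h_24 = 432;  h_25 = 947;  h_26 = 231
  h_27 = 526;  h_28 = 782;  h_29 = 1006;  h_30 = 442;  h_31 = 421;  h_32 = 75
  h_33 = 654;  h_34 = 516;  h_35 = 183;  h_36 = 835;  h_37 = 952;  h_38 = 947
  h_39 = 226;  h_40 = 274;  h_41 = 158;  h_42 = 471;  h_43 = 16;  h_44 = 87
  h_45 = 254;  h_46 = 487;  h_47 = 954;  h_48 = 116;  h_49 = 221;  h_50 = 893
  h_51 = 339;  h_52 = 663;  h_53 = 810;  h_54 = 185;  h_55 = 887;  h_56 = 697
  h_57 = 947;  h_58 = 138;  h_59 = 19;  h_60 = 958;  h_61 = 156;  h_62 = 741
  h_63 = 857;  h_64 = 554;  h_65 = 344;  h_66 = 56;  h_67 = 454;  h_68 = 146
  h_69 = 877;  h_70 = 278;  h_71 = 987;  h_72 = 532;  h_73 = 950;  h_74 = 945
  h_75 = 729;  h_76 = 846;  h_77 = 443;  h_78 = 500;  h_79 = 1001;  h_80 = 645
  h_81 = 952;  h_82 = 364;  h_83 = 517;  h_84 = 756;  h_85 = 668;  h_86 = 518
  h_87 = 189;  h_88 = 379;  h_89 = 933;  h_90 = 457;  h_91 = 221;  h_92 = 762
  h_93 = 436;  h_94 = 774;  h_95 = 793;  h_96 = 405;  h_97 = 782;  h_98 = 662
  h_99 = 84;  h_100 = 90;  h_101 = 450;  h_102 = 183;  h_103 = 120;  h_104 = 781
  h_105 = 561;  h_106 = 186;  h_107 = 497;  h_108 = 898;  h_109 = 453;  h_110 = 719
  h_111 = 631;  h_112 = 556;  h_113 = 881;  h_114 = 412;  h_115 = 575;  h_116 = 347
  h_117 = 467;  h_118 = 613;  h_119 = 62;  h_120 = 163;  h_121 = 74;  h_122 = 3
  h_123 = 752;  h_124 = 134;  h_125 = 897;  h_126 = 198;  h_127 = 52;  h_128 = 547
  h_129 = 246;  h_130 = 255;  h_131 = 38;  h_132 = 257;  h_133 = 51;  h_134 = 523
  h_135 = 969;  h_136 = 850;  h_137 = 902;  h_138 = 961;  h_139 = 763;  h_140 = 592
  h_141 = 400;  h_142 = 189;  h_143 = 901;  h_144 = 250;  h_145 = 451;  h_146 = 717
  h_147 = 974;  h_148 = 672;  h_149 = 661;  h_150 = 523;  h_151 = 72;  h_152 = 835
  h_153 = 636;  h_154 = 574;  h_155 = 364;  h_156 = 903;  h_157 = 334;  h_158 = 931
  h_159 = 766;  h_160 = 789;  h_161 = 816;  h_162 = 137;  h_163 = 936;  h_164 = 665
  h_165 = 872;  h_166 = 779;  h_167 = 848;  h_168 = 340;  h_169 = 169;  h_170 = 274
  h_171 = 569;  h_172 = 982;  h_173 = 1004;  h_174 = 559;  h_175 = 339;  h_176 = 461
  h_177 = 192;  h_178 = 393;  h_179 = 589;  h_180 = 597;  h_181 = 551;  h_182 = 530
  h_183 = 706;  h_184 = 546;  h_185 = 646;  h_186 = 380;  h_187 = 970;  h_188 = 1004
  h_189 = 357;  h_190 = 543;  h_191 = 691;  h_192 = 29;  h_193 = 351;  h_194 = 371
  h_195 = 718;  h_196 = 790;  h_197 = 645;  h_198 = 439;  h_199 = 428;  h_200 = 799
  h_201 = 152;  h_202 = 90;  h_203 = 211;  h_204 = 179;  h_205 = 535;  h_206 = 400
  h_207 = 947;  h_208 = 837;  h_209 = 599;  h_210 = 783;  h_211 = 94;  h_212 = 280
  h_213 = 887;  h_214 = 327;  h_215 = 909;  h_216 = 442;  h_217 = 185;  h_218 = 887
  h_219 = 190;  h_220 = 57;  h_221 = 272;  h_222 = 241;  h_223 = 178;  h_224 = 754
  h_225 = 244;  h_226 = 543;  h_227 = 266;  h_228 = 787;  h_229 = 731;  h_230 = 364
  h_231 = 590;  h_232 = 466;  h_233 = 464;  h_234 = 430;  h_235 = 840;  h_236 = 872
h_237 = 356·872 + 748·840 + 717·430 = 947
h_238 = 356·947 + 748·872 + 717·840 = 475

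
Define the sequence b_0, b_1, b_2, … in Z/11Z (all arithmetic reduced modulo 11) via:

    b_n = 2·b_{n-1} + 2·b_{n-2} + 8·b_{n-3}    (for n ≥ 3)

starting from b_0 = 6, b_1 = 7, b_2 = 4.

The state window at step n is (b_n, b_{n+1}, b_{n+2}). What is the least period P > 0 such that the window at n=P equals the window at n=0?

120

n=0: window = (6, 7, 4)
n=1: window = (7, 4, 4)
n=2: window = (4, 4, 6)
n=3: window = (4, 6, 8)
n=4: window = (6, 8, 5)
n=5: window = (8, 5, 8)
n=6: window = (5, 8, 2)
n=7: window = (8, 2, 5)
n=8: window = (2, 5, 1)
n=9: window = (5, 1, 6)
n=10: window = (1, 6, 10)
n=11: window = (6, 10, 7)
n=12: window = (10, 7, 5)
n=13: window = (7, 5, 5)
n=14: window = (5, 5, 10)
n=15: window = (5, 10, 4)
n=16: window = (10, 4, 2)
n=17: window = (4, 2, 4)
n=18: window = (2, 4, 0)
n=19: window = (4, 0, 2)
n=20: window = (0, 2, 3)
n=21: window = (2, 3, 10)
n=22: window = (3, 10, 9)
n=23: window = (10, 9, 7)
n=24: window = (9, 7, 2)
n=25: window = (7, 2, 2)
n=26: window = (2, 2, 9)
n=27: window = (2, 9, 5)
n=28: window = (9, 5, 0)
n=29: window = (5, 0, 5)
n=30: window = (0, 5, 6)
n=31: window = (5, 6, 0)
n=32: window = (6, 0, 8)
n=33: window = (0, 8, 9)
n=34: window = (8, 9, 1)
n=35: window = (9, 1, 7)
n=36: window = (1, 7, 0)
n=37: window = (7, 0, 0)
n=38: window = (0, 0, 1)
n=39: window = (0, 1, 2)
n=40: window = (1, 2, 6)
…
n=118: window = (9, 0, 6)
n=119: window = (0, 6, 7)
n=120: window = (6, 7, 4)
window at n=120 equals window at n=0 → period = 120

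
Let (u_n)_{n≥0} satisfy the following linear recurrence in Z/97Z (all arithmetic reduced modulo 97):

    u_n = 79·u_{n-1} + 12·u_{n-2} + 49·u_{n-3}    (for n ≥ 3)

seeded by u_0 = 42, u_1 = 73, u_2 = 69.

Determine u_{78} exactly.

9

u_3 = 79·69 + 12·73 + 49·42 = 43
u_4 = 79·43 + 12·69 + 49·73 = 42
u_5 = 79·42 + 12·43 + 49·69 = 37
u_6 = 79·37 + 12·42 + 49·43 = 5
u_7 = 79·5 + 12·37 + 49·42 = 84
u_8 = 79·84 + 12·5 + 49·37 = 70
u_9 = 79·70 + 12·84 + 49·5 = 90
u_10 = 79·90 + 12·70 + 49·84 = 38
u_11 = 79·38 + 12·90 + 49·70 = 43
u_12 = 79·43 + 12·38 + 49·90 = 18
u_13 = 79·18 + 12·43 + 49·38 = 17
u_14 = 79·17 + 12·18 + 49·43 = 77
u_15 = 79·77 + 12·17 + 49·18 = 88
u_16 = 79·88 + 12·77 + 49·17 = 76
u_17 = 79·76 + 12·88 + 49·77 = 66
u_18 = 79·66 + 12·76 + 49·88 = 59
u_19 = 79·59 + 12·66 + 49·76 = 59
u_20 = 79·59 + 12·59 + 49·66 = 67
u_21 = 79·67 + 12·59 + 49·59 = 65
u_22 = 79·65 + 12·67 + 49·59 = 3
u_23 = 79·3 + 12·65 + 49·67 = 32
u_24 = 79·32 + 12·3 + 49·65 = 26
u_25 = 79·26 + 12·32 + 49·3 = 63
u_26 = 79·63 + 12·26 + 49·32 = 67
u_27 = 79·67 + 12·63 + 49·26 = 48
u_28 = 79·48 + 12·67 + 49·63 = 20
u_29 = 79·20 + 12·48 + 49·67 = 7
u_30 = 79·7 + 12·20 + 49·48 = 41
u_31 = 79·41 + 12·7 + 49·20 = 35
u_32 = 79·35 + 12·41 + 49·7 = 11
u_33 = 79·11 + 12·35 + 49·41 = 0
u_34 = 79·0 + 12·11 + 49·35 = 4
u_35 = 79·4 + 12·0 + 49·11 = 79
u_36 = 79·79 + 12·4 + 49·0 = 81
u_37 = 79·81 + 12·79 + 49·4 = 74
u_38 = 79·74 + 12·81 + 49·79 = 19
u_39 = 79·19 + 12·74 + 49·81 = 53
u_40 = 79·53 + 12·19 + 49·74 = 87
u_41 = 79·87 + 12·53 + 49·19 = 1
u_42 = 79·1 + 12·87 + 49·53 = 34
u_43 = 79·34 + 12·1 + 49·87 = 74
u_44 = 79·74 + 12·34 + 49·1 = 95
u_45 = 79·95 + 12·74 + 49·34 = 68
u_46 = 79·68 + 12·95 + 49·74 = 50
u_47 = 79·50 + 12·68 + 49·95 = 12
u_48 = 79·12 + 12·50 + 49·68 = 30
u_49 = 79·30 + 12·12 + 49·50 = 17
u_50 = 79·17 + 12·30 + 49·12 = 60
u_51 = 79·60 + 12·17 + 49·30 = 12
u_52 = 79·12 + 12·60 + 49·17 = 76
u_53 = 79·76 + 12·12 + 49·60 = 67
u_54 = 79·67 + 12·76 + 49·12 = 3
u_55 = 79·3 + 12·67 + 49·76 = 12
u_56 = 79·12 + 12·3 + 49·67 = 96
u_57 = 79·96 + 12·12 + 49·3 = 18
u_58 = 79·18 + 12·96 + 49·12 = 58
u_59 = 79·58 + 12·18 + 49·96 = 93
u_60 = 79·93 + 12·58 + 49·18 = 1
u_61 = 79·1 + 12·93 + 49·58 = 60
u_62 = 79·60 + 12·1 + 49·93 = 94
u_63 = 79·94 + 12·60 + 49·1 = 47
u_64 = 79·47 + 12·94 + 49·60 = 21
u_65 = 79·21 + 12·47 + 49·94 = 39
u_66 = 79·39 + 12·21 + 49·47 = 10
u_67 = 79·10 + 12·39 + 49·21 = 56
u_68 = 79·56 + 12·10 + 49·39 = 53
u_69 = 79·53 + 12·56 + 49·10 = 14
u_70 = 79·14 + 12·53 + 49·56 = 24
u_71 = 79·24 + 12·14 + 49·53 = 5
u_72 = 79·5 + 12·24 + 49·14 = 11
u_73 = 79·11 + 12·5 + 49·24 = 68
u_74 = 79·68 + 12·11 + 49·5 = 26
u_75 = 79·26 + 12·68 + 49·11 = 14
u_76 = 79·14 + 12·26 + 49·68 = 94
u_77 = 79·94 + 12·14 + 49·26 = 41
u_78 = 79·41 + 12·94 + 49·14 = 9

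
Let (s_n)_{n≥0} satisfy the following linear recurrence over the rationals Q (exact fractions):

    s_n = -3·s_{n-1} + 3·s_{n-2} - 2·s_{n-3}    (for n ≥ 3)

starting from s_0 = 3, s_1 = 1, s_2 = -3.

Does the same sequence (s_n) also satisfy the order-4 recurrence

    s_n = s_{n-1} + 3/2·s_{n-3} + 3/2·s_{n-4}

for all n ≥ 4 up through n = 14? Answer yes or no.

Terms s_0..s_14: 3, 1, -3, 6, -29, 111, -432, 1687, -6579, 25662, -100097, 390435, -1522920, 5940259, -23170407
n=4: candidate gives 12, actual s_4 = -29 ✗

no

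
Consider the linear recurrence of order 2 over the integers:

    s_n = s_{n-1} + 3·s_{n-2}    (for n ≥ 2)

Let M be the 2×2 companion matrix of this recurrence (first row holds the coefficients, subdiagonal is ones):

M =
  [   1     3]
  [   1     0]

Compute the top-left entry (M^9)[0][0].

(M^9)[0][0] is the top entry after applying M 9 times to the unit state (1, 0). Equivalently it is h_{10} for the auxiliary sequence (h_n) obeying the same recurrence with h_1 = 1 and h_i = 0 for 0 ≤ i < 1:
h_2 = 1·1 + 3·0 = 1
h_3 = 1·1 + 3·1 = 4
h_4 = 1·4 + 3·1 = 7
h_5 = 1·7 + 3·4 = 19
h_6 = 1·19 + 3·7 = 40
h_7 = 1·40 + 3·19 = 97
h_8 = 1·97 + 3·40 = 217
h_9 = 1·217 + 3·97 = 508
h_10 = 1·508 + 3·217 = 1159

1159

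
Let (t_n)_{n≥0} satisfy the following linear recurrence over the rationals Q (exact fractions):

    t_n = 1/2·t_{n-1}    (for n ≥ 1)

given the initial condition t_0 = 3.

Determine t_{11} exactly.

3/2048

t_1 = 1/2·3 = 3/2
t_2 = 1/2·3/2 = 3/4
t_3 = 1/2·3/4 = 3/8
t_4 = 1/2·3/8 = 3/16
t_5 = 1/2·3/16 = 3/32
t_6 = 1/2·3/32 = 3/64
t_7 = 1/2·3/64 = 3/128
t_8 = 1/2·3/128 = 3/256
t_9 = 1/2·3/256 = 3/512
t_10 = 1/2·3/512 = 3/1024
t_11 = 1/2·3/1024 = 3/2048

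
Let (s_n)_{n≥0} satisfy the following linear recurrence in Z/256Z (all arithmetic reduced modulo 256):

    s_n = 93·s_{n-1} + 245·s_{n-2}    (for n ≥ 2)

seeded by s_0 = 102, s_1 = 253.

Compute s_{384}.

102

s_2 = 93·253 + 245·102 = 135
s_3 = 93·135 + 245·253 = 44
s_4 = 93·44 + 245·135 = 47
s_5 = 93·47 + 245·44 = 47
s_6 = 93·47 + 245·47 = 14
s_7 = 93·14 + 245·47 = 17
Continuing the recurrence:
  s_8 = 147;  s_9 = 172;  s_10 = 43;  s_11 = 59;  s_12 = 150;  s_13 = 245
  s_14 = 143;  s_15 = 108;  s_16 = 23;  s_17 = 183;  s_18 = 126;  s_19 = 233
  s_20 = 59;  s_21 = 108;  s_22 = 179;  s_23 = 99;  s_24 = 70;  s_25 = 45
  s_26 = 87;  s_27 = 172;  s_28 = 191;  s_29 = 255;  s_30 = 110;  s_31 = 1
  s_32 = 163;  s_33 = 44;  s_34 = 251;  s_35 = 75;  s_36 = 118;  s_37 = 165
  s_38 = 223;  s_39 = 236;  s_40 = 39;  s_41 = 7;  s_42 = 222;  s_43 = 89
  s_44 = 203;  s_45 = 236;  s_46 = 3;  s_47 = 243;  s_48 = 38;  s_49 = 93
  s_50 = 39;  s_51 = 44;  s_52 = 79;  s_53 = 207;  s_54 = 206;  s_55 = 241
  s_56 = 179;  s_57 = 172;  s_58 = 203;  s_59 = 91;  s_60 = 86;  s_61 = 85
  s_62 = 47;  s_63 = 108;  s_64 = 55;  s_65 = 87;  s_66 = 62;  s_67 = 201
  s_68 = 91;  s_69 = 108;  s_70 = 83;  s_71 = 131;  s_72 = 6;  s_73 = 141
  s_74 = 247;  s_75 = 172;  s_76 = 223;  s_77 = 159;  s_78 = 46;  s_79 = 225
  s_80 = 195;  s_81 = 44;  s_82 = 155;  s_83 = 107;  s_84 = 54;  s_85 = 5
  s_86 = 127;  s_87 = 236;  s_88 = 71;  s_89 = 167;  s_90 = 158;  s_91 = 57
  s_92 = 235;  s_93 = 236;  s_94 = 163;  s_95 = 19;  s_96 = 230;  s_97 = 189
  s_98 = 199;  s_99 = 44;  s_100 = 111;  s_101 = 111;  s_102 = 142;  s_103 = 209
  s_104 = 211;  s_105 = 172;  s_106 = 107;  s_107 = 123;  s_108 = 22;  s_109 = 181
  s_110 = 207;  s_111 = 108;  s_112 = 87;  s_113 = 247;  s_114 = 254;  s_115 = 169
  s_116 = 123;  s_117 = 108;  s_118 = 243;  s_119 = 163;  s_120 = 198;  s_121 = 237
  s_122 = 151;  s_123 = 172;  s_124 = 255;  s_125 = 63;  s_126 = 238;  s_127 = 193
  s_128 = 227;  s_129 = 44;  s_130 = 59;  s_131 = 139;  s_132 = 246;  s_133 = 101
  s_134 = 31;  s_135 = 236;  s_136 = 103;  s_137 = 71;  s_138 = 94;  s_139 = 25
  s_140 = 11;  s_141 = 236;  s_142 = 67;  s_143 = 51;  s_144 = 166;  s_145 = 29
  s_146 = 103;  s_147 = 44;  s_148 = 143;  s_149 = 15;  s_150 = 78;  s_151 = 177
  s_152 = 243;  s_153 = 172;  s_154 = 11;  s_155 = 155;  s_156 = 214;  s_157 = 21
  s_158 = 111;  s_159 = 108;  s_160 = 119;  s_161 = 151;  s_162 = 190;  s_163 = 137
  s_164 = 155;  s_165 = 108;  s_166 = 147;  s_167 = 195;  s_168 = 134;  s_169 = 77
  s_170 = 55;  s_171 = 172;  s_172 = 31;  s_173 = 223;  s_174 = 174;  s_175 = 161
  s_176 = 3;  s_177 = 44;  s_178 = 219;  s_179 = 171;  s_180 = 182;  s_181 = 197
  s_182 = 191;  s_183 = 236;  s_184 = 135;  s_185 = 231;  s_186 = 30;  s_187 = 249
  s_188 = 43;  s_189 = 236;  s_190 = 227;  s_191 = 83;  s_192 = 102;  s_193 = 125
  s_194 = 7;  s_195 = 44;  s_196 = 175;  s_197 = 175;  s_198 = 14;  s_199 = 145
  s_200 = 19;  s_201 = 172;  s_202 = 171;  s_203 = 187;  s_204 = 150;  s_205 = 117
  s_206 = 15;  s_207 = 108;  s_208 = 151;  s_209 = 55;  s_210 = 126;  s_211 = 105
  s_212 = 187;  s_213 = 108;  s_214 = 51;  s_215 = 227;  s_216 = 70;  s_217 = 173
  s_218 = 215;  s_219 = 172;  s_220 = 63;  s_221 = 127;  s_222 = 110;  s_223 = 129
  s_224 = 35;  s_225 = 44;  s_226 = 123;  s_227 = 203;  s_228 = 118;  s_229 = 37
  s_230 = 95;  s_231 = 236;  s_232 = 167;  s_233 = 135;  s_234 = 222;  s_235 = 217
  s_236 = 75;  s_237 = 236;  s_238 = 131;  s_239 = 115;  s_240 = 38;  s_241 = 221
  s_242 = 167;  s_243 = 44;  s_244 = 207;  s_245 = 79;  s_246 = 206;  s_247 = 113
  s_248 = 51;  s_249 = 172;  s_250 = 75;  s_251 = 219;  s_252 = 86;  s_253 = 213
  s_254 = 175;  s_255 = 108;  s_256 = 183;  s_257 = 215;  s_258 = 62;  s_259 = 73
  s_260 = 219;  s_261 = 108;  s_262 = 211;  s_263 = 3;  s_264 = 6;  s_265 = 13
  s_266 = 119;  s_267 = 172;  s_268 = 95;  s_269 = 31;  s_270 = 46;  s_271 = 97
  s_272 = 67;  s_273 = 44;  s_274 = 27;  s_275 = 235;  s_276 = 54;  s_277 = 133
  s_278 = 255;  s_279 = 236;  s_280 = 199;  s_281 = 39;  s_282 = 158;  s_283 = 185
  s_284 = 107;  s_285 = 236;  s_286 = 35;  s_287 = 147;  s_288 = 230;  s_289 = 61
  s_290 = 71;  s_291 = 44;  s_292 = 239;  s_293 = 239;  s_294 = 142;  s_295 = 81
  s_296 = 83;  s_297 = 172;  s_298 = 235;  s_299 = 251;  s_300 = 22;  s_301 = 53
  s_302 = 79;  s_303 = 108;  s_304 = 215;  s_305 = 119;  s_306 = 254;  s_307 = 41
  s_308 = 251;  s_309 = 108;  s_310 = 115;  s_311 = 35;  s_312 = 198;  s_313 = 109
  s_314 = 23;  s_315 = 172;  s_316 = 127;  s_317 = 191;  s_318 = 238;  s_319 = 65
  s_320 = 99;  s_321 = 44;  s_322 = 187;  s_323 = 11;  s_324 = 246;  s_325 = 229
  s_326 = 159;  s_327 = 236;  s_328 = 231;  s_329 = 199;  s_330 = 94;  s_331 = 153
  s_332 = 139;  s_333 = 236;  s_334 = 195;  s_335 = 179;  s_336 = 166;  s_337 = 157
  s_338 = 231;  s_339 = 44;  s_340 = 15;  s_341 = 143;  s_342 = 78;  s_343 = 49
  s_344 = 115;  s_345 = 172;  s_346 = 139;  s_347 = 27;  s_348 = 214;  s_349 = 149
  s_350 = 239;  s_351 = 108;  s_352 = 247;  s_353 = 23;  s_354 = 190;  s_355 = 9
  s_356 = 27;  s_357 = 108;  s_358 = 19;  s_359 = 67;  s_360 = 134;  s_361 = 205
  s_362 = 183;  s_363 = 172;  s_364 = 159;  s_365 = 95;  s_366 = 174;  s_367 = 33
  s_368 = 131;  s_369 = 44;  s_370 = 91;  s_371 = 43;  s_372 = 182;  s_373 = 69
  s_374 = 63;  s_375 = 236;  s_376 = 7;  s_377 = 103;  s_378 = 30;  s_379 = 121
  s_380 = 171;  s_381 = 236;  s_382 = 99
s_383 = 93·99 + 245·236 = 211
s_384 = 93·211 + 245·99 = 102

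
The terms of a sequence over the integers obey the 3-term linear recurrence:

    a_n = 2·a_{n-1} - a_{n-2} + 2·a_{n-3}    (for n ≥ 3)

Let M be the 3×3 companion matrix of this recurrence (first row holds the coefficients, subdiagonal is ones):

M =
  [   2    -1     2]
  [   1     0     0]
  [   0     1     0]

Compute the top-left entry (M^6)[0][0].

(M^6)[0][0] is the top entry after applying M 6 times to the unit state (1, 0, 0). Equivalently it is h_{8} for the auxiliary sequence (h_n) obeying the same recurrence with h_2 = 1 and h_i = 0 for 0 ≤ i < 2:
h_3 = 2·1 + -1·0 + 2·0 = 2
h_4 = 2·2 + -1·1 + 2·0 = 3
h_5 = 2·3 + -1·2 + 2·1 = 6
h_6 = 2·6 + -1·3 + 2·2 = 13
h_7 = 2·13 + -1·6 + 2·3 = 26
h_8 = 2·26 + -1·13 + 2·6 = 51

51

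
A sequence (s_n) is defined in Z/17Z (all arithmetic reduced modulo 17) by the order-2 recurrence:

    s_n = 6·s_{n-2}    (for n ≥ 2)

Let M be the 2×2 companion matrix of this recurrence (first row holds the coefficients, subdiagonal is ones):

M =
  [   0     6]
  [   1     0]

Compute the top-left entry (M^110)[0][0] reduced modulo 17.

14

(M^110)[0][0] is the top entry after applying M 110 times to the unit state (1, 0). Equivalently it is h_{111} for the auxiliary sequence (h_n) obeying the same recurrence with h_1 = 1 and h_i = 0 for 0 ≤ i < 1:
h_2 = 0·1 + 6·0 = 0
h_3 = 0·0 + 6·1 = 6
h_4 = 0·6 + 6·0 = 0
h_5 = 0·0 + 6·6 = 2
h_6 = 0·2 + 6·0 = 0
h_7 = 0·0 + 6·2 = 12
h_8 = 0·12 + 6·0 = 0
h_9 = 0·0 + 6·12 = 4
h_10 = 0·4 + 6·0 = 0
h_11 = 0·0 + 6·4 = 7
h_12 = 0·7 + 6·0 = 0
h_13 = 0·0 + 6·7 = 8
h_14 = 0·8 + 6·0 = 0
h_15 = 0·0 + 6·8 = 14
h_16 = 0·14 + 6·0 = 0
h_17 = 0·0 + 6·14 = 16
h_18 = 0·16 + 6·0 = 0
h_19 = 0·0 + 6·16 = 11
h_20 = 0·11 + 6·0 = 0
h_21 = 0·0 + 6·11 = 15
h_22 = 0·15 + 6·0 = 0
h_23 = 0·0 + 6·15 = 5
h_24 = 0·5 + 6·0 = 0
h_25 = 0·0 + 6·5 = 13
h_26 = 0·13 + 6·0 = 0
h_27 = 0·0 + 6·13 = 10
h_28 = 0·10 + 6·0 = 0
h_29 = 0·0 + 6·10 = 9
h_30 = 0·9 + 6·0 = 0
h_31 = 0·0 + 6·9 = 3
h_32 = 0·3 + 6·0 = 0
h_33 = 0·0 + 6·3 = 1
(h_32, h_33) = (0, 1) = (h_0, h_1), so the sequence has period 32.
111 ≡ 15 (mod 32), hence h_111 = h_15 = 14.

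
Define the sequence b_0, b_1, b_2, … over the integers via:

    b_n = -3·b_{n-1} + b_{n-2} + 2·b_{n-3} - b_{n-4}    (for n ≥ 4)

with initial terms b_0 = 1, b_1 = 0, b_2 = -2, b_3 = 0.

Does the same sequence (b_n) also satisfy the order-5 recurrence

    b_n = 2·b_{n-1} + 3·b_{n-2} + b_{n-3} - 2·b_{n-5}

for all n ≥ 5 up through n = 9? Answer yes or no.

no

Terms b_0..b_9: 1, 0, -2, 0, -3, 5, -16, 47, -144, 442
n=5: candidate gives -10, actual b_5 = 5 ✗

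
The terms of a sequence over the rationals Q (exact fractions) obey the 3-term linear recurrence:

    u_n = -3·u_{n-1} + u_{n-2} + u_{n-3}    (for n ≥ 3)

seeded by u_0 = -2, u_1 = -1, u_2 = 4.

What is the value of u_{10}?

u_3 = -3·4 + 1·-1 + 1·-2 = -15
u_4 = -3·-15 + 1·4 + 1·-1 = 48
u_5 = -3·48 + 1·-15 + 1·4 = -155
u_6 = -3·-155 + 1·48 + 1·-15 = 498
u_7 = -3·498 + 1·-155 + 1·48 = -1601
u_8 = -3·-1601 + 1·498 + 1·-155 = 5146
u_9 = -3·5146 + 1·-1601 + 1·498 = -16541
u_10 = -3·-16541 + 1·5146 + 1·-1601 = 53168

53168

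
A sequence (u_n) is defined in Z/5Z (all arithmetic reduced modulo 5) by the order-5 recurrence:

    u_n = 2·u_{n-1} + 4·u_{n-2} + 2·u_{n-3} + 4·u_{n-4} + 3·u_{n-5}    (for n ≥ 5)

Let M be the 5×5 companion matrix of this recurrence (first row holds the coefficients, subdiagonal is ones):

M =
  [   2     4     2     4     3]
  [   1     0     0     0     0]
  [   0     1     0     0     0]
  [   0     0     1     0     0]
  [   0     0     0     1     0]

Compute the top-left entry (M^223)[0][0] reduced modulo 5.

4

(M^223)[0][0] is the top entry after applying M 223 times to the unit state (1, 0, 0, 0, 0). Equivalently it is h_{227} for the auxiliary sequence (h_n) obeying the same recurrence with h_4 = 1 and h_i = 0 for 0 ≤ i < 4:
h_5 = 2·1 + 4·0 + 2·0 + 4·0 + 3·0 = 2
h_6 = 2·2 + 4·1 + 2·0 + 4·0 + 3·0 = 3
h_7 = 2·3 + 4·2 + 2·1 + 4·0 + 3·0 = 1
h_8 = 2·1 + 4·3 + 2·2 + 4·1 + 3·0 = 2
h_9 = 2·2 + 4·1 + 2·3 + 4·2 + 3·1 = 0
h_10 = 2·0 + 4·2 + 2·1 + 4·3 + 3·2 = 3
Continuing the recurrence:
  h_11 = 3;  h_12 = 4;  h_13 = 2;  h_14 = 3;  h_15 = 3;  h_16 = 2
  h_17 = 2;  h_18 = 1;  h_19 = 0;  h_20 = 0;  h_21 = 1;  h_22 = 2
  h_23 = 1;  h_24 = 2;  h_25 = 1;  h_26 = 3;  h_27 = 4;  h_28 = 3
  h_29 = 3;  h_30 = 1;  h_31 = 0;  h_32 = 4;  h_33 = 1;  h_34 = 1
  h_35 = 2;  h_36 = 1;  h_37 = 3;  h_38 = 1;  h_39 = 2;  h_40 = 4
  h_41 = 3;  h_42 = 4;  h_43 = 4;  h_44 = 2;  h_45 = 2;  h_46 = 0
  h_47 = 0;  h_48 = 4;  h_49 = 2;  h_50 = 1;  h_51 = 3;  h_52 = 0
  h_53 = 4;  h_54 = 4;  h_55 = 4;  h_56 = 1;  h_57 = 2;  h_58 = 4
  h_59 = 1;  h_60 = 3;  h_61 = 4;  h_62 = 4;  h_63 = 1;  h_64 = 1
  h_65 = 4;  h_66 = 2;  h_67 = 3;  h_68 = 4;  h_69 = 3;  h_70 = 3
  h_71 = 4;  h_72 = 1;  h_73 = 3;  h_74 = 4;  h_75 = 2;  h_76 = 2
  h_77 = 0;  h_78 = 2;  h_79 = 3;  h_80 = 3;  h_81 = 3;  h_82 = 2
  h_83 = 0;  h_84 = 0;  h_85 = 0;  h_86 = 2;  h_87 = 0;  h_88 = 3
  h_89 = 0;  h_90 = 0;  h_91 = 2;  h_92 = 1;  h_93 = 4;  h_94 = 1
  h_95 = 3;  h_96 = 3;  h_97 = 4;  h_98 = 2;  h_99 = 1;  h_100 = 4
  h_101 = 1;  h_102 = 0;  h_103 = 2;  h_104 = 0;  h_105 = 4;  h_106 = 0
  h_107 = 4;  h_108 = 2;  h_109 = 1;  h_110 = 0;  h_111 = 4;  h_112 = 0
  h_113 = 1;  h_114 = 3;  h_115 = 1;  h_116 = 3;  h_117 = 0;  h_118 = 4
  h_119 = 2;  h_120 = 0;  h_121 = 0;  h_122 = 0;  h_123 = 0;  h_124 = 1
  h_125 = 2;  h_126 = 3;  h_127 = 1;  h_128 = 2;  h_129 = 0;  h_130 = 3
  h_131 = 3;  h_132 = 4;  h_133 = 2;  h_134 = 3;  h_135 = 3;  h_136 = 2
  h_137 = 2;  h_138 = 1;  h_139 = 0;  h_140 = 0;  h_141 = 1;  h_142 = 2
  h_143 = 1;  h_144 = 2;  h_145 = 1;  h_146 = 3;  h_147 = 4;  h_148 = 3
  h_149 = 3;  h_150 = 1;  h_151 = 0;  h_152 = 4;  h_153 = 1;  h_154 = 1
  h_155 = 2;  h_156 = 1;  h_157 = 3;  h_158 = 1;  h_159 = 2;  h_160 = 4
  h_161 = 3;  h_162 = 4;  h_163 = 4;  h_164 = 2;  h_165 = 2;  h_166 = 0
  h_167 = 0;  h_168 = 4;  h_169 = 2;  h_170 = 1;  h_171 = 3;  h_172 = 0
  h_173 = 4;  h_174 = 4;  h_175 = 4;  h_176 = 1;  h_177 = 2;  h_178 = 4
  h_179 = 1;  h_180 = 3;  h_181 = 4;  h_182 = 4;  h_183 = 1;  h_184 = 1
  h_185 = 4;  h_186 = 2;  h_187 = 3;  h_188 = 4;  h_189 = 3;  h_190 = 3
  h_191 = 4;  h_192 = 1;  h_193 = 3;  h_194 = 4;  h_195 = 2;  h_196 = 2
  h_197 = 0;  h_198 = 2;  h_199 = 3;  h_200 = 3;  h_201 = 3;  h_202 = 2
  h_203 = 0;  h_204 = 0;  h_205 = 0;  h_206 = 2;  h_207 = 0;  h_208 = 3
  h_209 = 0;  h_210 = 0;  h_211 = 2;  h_212 = 1;  h_213 = 4;  h_214 = 1
  h_215 = 3;  h_216 = 3;  h_217 = 4;  h_218 = 2;  h_219 = 1;  h_220 = 4
  h_221 = 1;  h_222 = 0;  h_223 = 2;  h_224 = 0;  h_225 = 4
h_226 = 2·4 + 4·0 + 2·2 + 4·0 + 3·1 = 0
h_227 = 2·0 + 4·4 + 2·0 + 4·2 + 3·0 = 4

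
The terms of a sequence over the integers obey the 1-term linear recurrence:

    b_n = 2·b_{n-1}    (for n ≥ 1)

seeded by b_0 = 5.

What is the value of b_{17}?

b_1 = 2·5 = 10
b_2 = 2·10 = 20
b_3 = 2·20 = 40
b_4 = 2·40 = 80
b_5 = 2·80 = 160
b_6 = 2·160 = 320
b_7 = 2·320 = 640
b_8 = 2·640 = 1280
b_9 = 2·1280 = 2560
b_10 = 2·2560 = 5120
b_11 = 2·5120 = 10240
b_12 = 2·10240 = 20480
b_13 = 2·20480 = 40960
b_14 = 2·40960 = 81920
b_15 = 2·81920 = 163840
b_16 = 2·163840 = 327680
b_17 = 2·327680 = 655360

655360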